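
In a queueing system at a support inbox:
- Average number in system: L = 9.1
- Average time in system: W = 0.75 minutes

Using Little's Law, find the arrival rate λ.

Little's Law: L = λW, so λ = L/W
λ = 9.1/0.75 = 12.1333 emails/minute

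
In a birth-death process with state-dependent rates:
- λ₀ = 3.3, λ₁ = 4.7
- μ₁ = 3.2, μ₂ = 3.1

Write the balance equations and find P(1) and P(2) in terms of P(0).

Balance equations:
State 0: λ₀P₀ = μ₁P₁ → P₁ = (λ₀/μ₁)P₀ = (3.3/3.2)P₀ = 1.0312P₀
State 1: P₂ = (λ₀λ₁)/(μ₁μ₂)P₀ = (3.3×4.7)/(3.2×3.1)P₀ = 1.5635P₀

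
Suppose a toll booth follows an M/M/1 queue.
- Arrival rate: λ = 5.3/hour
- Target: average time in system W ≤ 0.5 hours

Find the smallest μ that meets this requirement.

For M/M/1: W = 1/(μ-λ)
Need W ≤ 0.5, so 1/(μ-λ) ≤ 0.5
μ - λ ≥ 1/0.5 = 2.0000
μ ≥ 5.3 + 2.0000 = 7.3000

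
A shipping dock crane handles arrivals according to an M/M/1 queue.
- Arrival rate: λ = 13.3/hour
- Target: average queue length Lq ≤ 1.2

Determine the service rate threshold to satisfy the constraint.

For M/M/1: Lq = λ²/(μ(μ-λ))
Need Lq ≤ 1.2, i.e. μ(μ-λ) ≥ λ²/1.2
μ² - 13.3μ - 176.89/1.2 ≥ 0  →  μ² - 13.3μ - 147.40833 ≥ 0
Quadratic formula (positive root): μ = [λ + √(λ² + 4×147.40833)]/2
Discriminant: 176.89 + 4×147.40833 = 766.5233, √766.5233 = 27.6862
μ ≥ (13.3 + 27.6862)/2 = 20.4931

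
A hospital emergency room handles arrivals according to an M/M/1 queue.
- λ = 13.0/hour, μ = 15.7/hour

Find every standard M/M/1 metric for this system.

Step 1: ρ = λ/μ = 13.0/15.7 = 0.8280
Step 2: L = λ/(μ-λ) = 13.0/2.70 = 4.8148
Step 3: Lq = λ²/(μ(μ-λ)) = 169.00/(15.7×2.70) = 3.9868
Step 4: W = 1/(μ-λ) = 1/2.70 = 0.37037
Step 5: Wq = λ/(μ(μ-λ)) = 13.0/(15.7×2.70) = 0.3067
Step 6: P(0) = 1-ρ = 0.1720
Verify: L = λW = 13.0×0.37037 = 4.8148 ✔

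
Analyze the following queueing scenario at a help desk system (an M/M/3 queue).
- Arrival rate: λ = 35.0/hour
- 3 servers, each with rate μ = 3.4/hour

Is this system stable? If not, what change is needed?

Stability requires ρ = λ/(cμ) < 1
ρ = 35.0/(3 × 3.4) = 35.0/10.20 = 3.4314
Since 3.4314 ≥ 1, the system is UNSTABLE.
Need c > λ/μ = 35.0/3.4 = 10.29.
Minimum servers needed: c = 11.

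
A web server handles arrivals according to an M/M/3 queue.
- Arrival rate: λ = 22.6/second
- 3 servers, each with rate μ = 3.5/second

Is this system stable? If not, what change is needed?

Stability requires ρ = λ/(cμ) < 1
ρ = 22.6/(3 × 3.5) = 22.6/10.50 = 2.1524
Since 2.1524 ≥ 1, the system is UNSTABLE.
Need c > λ/μ = 22.6/3.5 = 6.46.
Minimum servers needed: c = 7.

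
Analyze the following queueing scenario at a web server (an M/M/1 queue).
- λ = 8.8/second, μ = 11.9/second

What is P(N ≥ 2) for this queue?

ρ = λ/μ = 8.8/11.9 = 0.7395
P(N ≥ n) = ρⁿ
P(N ≥ 2) = 0.7395^2
P(N ≥ 2) = 0.5469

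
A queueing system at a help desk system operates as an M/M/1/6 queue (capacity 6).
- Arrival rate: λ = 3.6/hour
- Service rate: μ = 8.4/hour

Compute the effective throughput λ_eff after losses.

ρ = λ/μ = 3.6/8.4 = 0.42857
P₀ = (1-ρ)/(1-ρ^(K+1)) = (1-0.42857)/(1-0.42857^7) = 0.57143/0.99734 = 0.5730
P_K = P₀×ρ^K = 0.5730 × 0.42857^6 = 0.5730 × 0.006196 = 0.003550
λ_eff = λ(1-P_K) = 3.6 × (1 - 0.003550) = 3.6 × 0.99645 = 3.5872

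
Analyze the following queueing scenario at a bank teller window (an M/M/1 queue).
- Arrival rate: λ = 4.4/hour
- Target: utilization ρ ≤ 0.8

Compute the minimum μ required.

ρ = λ/μ, so μ = λ/ρ
μ ≥ 4.4/0.8 = 5.5000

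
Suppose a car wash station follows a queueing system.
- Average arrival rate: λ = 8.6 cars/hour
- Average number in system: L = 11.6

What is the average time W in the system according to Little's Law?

Little's Law: L = λW, so W = L/λ
W = 11.6/8.6 = 1.3488 hours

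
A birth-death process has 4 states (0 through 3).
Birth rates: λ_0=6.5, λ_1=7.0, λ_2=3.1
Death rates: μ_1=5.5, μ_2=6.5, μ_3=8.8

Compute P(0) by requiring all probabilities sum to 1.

Ratios P(n)/P(0) = (λ₀···λₙ₋₁)/(μ₁···μₙ):
P(1)/P(0) = (6.5)/(5.5) = 1.18182
P(2)/P(0) = (6.5×7.0)/(5.5×6.5) = 1.27273
P(3)/P(0) = (6.5×7.0×3.1)/(5.5×6.5×8.8) = 0.448347

Normalization: ∑ P(n) = 1
P(0) × (1.00000 + 1.18182 + 1.27273 + 0.448347) = 1
P(0) × 3.9029 = 1
P(0) = 1/3.9029 = 0.2562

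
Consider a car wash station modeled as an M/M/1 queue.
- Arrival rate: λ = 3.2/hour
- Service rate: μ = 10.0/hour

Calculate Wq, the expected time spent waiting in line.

First, compute utilization: ρ = λ/μ = 3.2/10.0 = 0.3200
For M/M/1: Wq = λ/(μ(μ-λ))
Wq = 3.2/(10.0 × (10.0-3.2))
Wq = 3.2/(10.0 × 6.80)
Wq = 0.04706 hours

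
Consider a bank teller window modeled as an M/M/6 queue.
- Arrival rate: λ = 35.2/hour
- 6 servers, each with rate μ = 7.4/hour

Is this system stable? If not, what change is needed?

Stability requires ρ = λ/(cμ) < 1
ρ = 35.2/(6 × 7.4) = 35.2/44.40 = 0.7928
Since 0.7928 < 1, the system is STABLE.
The servers are busy 79.28% of the time.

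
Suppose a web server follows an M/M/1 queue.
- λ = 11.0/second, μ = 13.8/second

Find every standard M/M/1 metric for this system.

Step 1: ρ = λ/μ = 11.0/13.8 = 0.7971
Step 2: L = λ/(μ-λ) = 11.0/2.80 = 3.9286
Step 3: Lq = λ²/(μ(μ-λ)) = 121.00/(13.8×2.80) = 3.1315
Step 4: W = 1/(μ-λ) = 1/2.80 = 0.357143
Step 5: Wq = λ/(μ(μ-λ)) = 11.0/(13.8×2.80) = 0.2847
Step 6: P(0) = 1-ρ = 0.2029
Verify: L = λW = 11.0×0.357143 = 3.9286 ✔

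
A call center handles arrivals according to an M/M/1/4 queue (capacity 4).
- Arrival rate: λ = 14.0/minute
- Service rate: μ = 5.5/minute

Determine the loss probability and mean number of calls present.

ρ = λ/μ = 14.0/5.5 = 2.5455
P₀ = (1-ρ)/(1-ρ^(K+1)) = (1-2.5455)/(1-2.5455^5) = -1.5455/-105.8724 = 0.01460
P_K = P₀×ρ^K = 0.014598 × 2.5455^4 = 0.014598 × 41.9848 = 0.6129
Blocking probability P_4 = 0.6129 (61.29%)
L = ρ[1 - (K+1)ρ^K + Kρ^(K+1)] / [(1-ρ)(1-ρ^(K+1))]
L = 2.5455 × (1 - 5×41.9848 + 4×106.8724) / ((1 - 2.5455) × (1 - 106.8724)) = 3.4002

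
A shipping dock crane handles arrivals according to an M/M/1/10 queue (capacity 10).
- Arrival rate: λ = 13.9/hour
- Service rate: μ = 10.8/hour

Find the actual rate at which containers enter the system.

ρ = λ/μ = 13.9/10.8 = 1.28704
P₀ = (1-ρ)/(1-ρ^(K+1)) = (1-1.28704)/(1-1.28704^11) = -0.2870/-15.0514 = 0.01907
P_K = P₀×ρ^K = 0.01907 × 1.28704^10 = 0.01907 × 12.4716 = 0.2378
λ_eff = λ(1-P_K) = 13.9 × (1 - 0.23784) = 13.9 × 0.76216 = 10.5940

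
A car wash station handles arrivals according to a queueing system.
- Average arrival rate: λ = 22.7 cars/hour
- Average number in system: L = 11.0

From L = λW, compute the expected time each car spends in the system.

Little's Law: L = λW, so W = L/λ
W = 11.0/22.7 = 0.4846 hours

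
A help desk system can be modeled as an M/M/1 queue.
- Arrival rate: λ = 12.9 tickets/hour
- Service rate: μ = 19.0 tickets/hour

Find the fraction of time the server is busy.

Server utilization: ρ = λ/μ
ρ = 12.9/19.0 = 0.6789
The server is busy 67.89% of the time.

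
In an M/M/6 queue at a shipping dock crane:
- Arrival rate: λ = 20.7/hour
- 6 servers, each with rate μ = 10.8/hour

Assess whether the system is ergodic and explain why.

Stability requires ρ = λ/(cμ) < 1
ρ = 20.7/(6 × 10.8) = 20.7/64.80 = 0.3194
Since 0.3194 < 1, the system is STABLE.
The servers are busy 31.94% of the time.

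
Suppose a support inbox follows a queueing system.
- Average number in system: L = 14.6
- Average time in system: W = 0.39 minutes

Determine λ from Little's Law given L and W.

Little's Law: L = λW, so λ = L/W
λ = 14.6/0.39 = 37.4359 emails/minute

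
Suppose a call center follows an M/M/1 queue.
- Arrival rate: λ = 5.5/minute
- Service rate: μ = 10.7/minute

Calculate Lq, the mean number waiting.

ρ = λ/μ = 5.5/10.7 = 0.5140
For M/M/1: Lq = λ²/(μ(μ-λ))
Lq = 30.25/(10.7 × 5.20)
Lq = 0.5437 calls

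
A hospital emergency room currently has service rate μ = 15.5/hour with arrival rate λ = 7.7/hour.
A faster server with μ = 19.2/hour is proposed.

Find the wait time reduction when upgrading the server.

System 1: ρ₁ = 7.7/15.5 = 0.4968, W₁ = 1/(15.5-7.7) = 0.1282
System 2: ρ₂ = 7.7/19.2 = 0.4010, W₂ = 1/(19.2-7.7) = 0.08696
Improvement: (W₁-W₂)/W₁ = (0.1282-0.08696)/0.1282 = 32.17%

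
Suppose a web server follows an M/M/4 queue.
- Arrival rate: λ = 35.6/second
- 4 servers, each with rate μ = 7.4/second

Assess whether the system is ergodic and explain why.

Stability requires ρ = λ/(cμ) < 1
ρ = 35.6/(4 × 7.4) = 35.6/29.60 = 1.2027
Since 1.2027 ≥ 1, the system is UNSTABLE.
Need c > λ/μ = 35.6/7.4 = 4.81.
Minimum servers needed: c = 5.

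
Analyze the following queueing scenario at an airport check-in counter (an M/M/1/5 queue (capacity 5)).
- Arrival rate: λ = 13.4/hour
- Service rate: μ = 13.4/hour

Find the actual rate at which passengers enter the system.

ρ = λ/μ = 13.4/13.4 = 1 exactly.
With ρ = 1 the usual (1-ρ)/(1-ρ^(K+1)) form is 0/0; instead every state 0..K is equally likely.
P₀ = 1/(K+1) = 1/6 = 0.1667
P_K = P₀×ρ^K = P₀ = 0.1667
λ_eff = λ(1-P_K) = 13.4 × (1 - 0.166667) = 13.4 × 0.833333 = 11.1667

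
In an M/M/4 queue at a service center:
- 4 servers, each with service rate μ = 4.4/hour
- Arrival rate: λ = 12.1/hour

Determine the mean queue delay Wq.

Traffic intensity: ρ = λ/(cμ) = 12.1/(4×4.4) = 0.6875
Since ρ = 0.6875 < 1, system is stable.
Offered load a = λ/μ = cρ = 12.1/4.4 = 2.7500
P₀ = [ Σₙ₌₀^3 aⁿ/n! + a^4/(4!(1-ρ)) ]⁻¹
Σ = a^0/0! + a^1/1! + a^2/2! + a^3/3! = 1.00000 + 2.75000 + 3.78125 + 3.46615 = 10.9974
a^4/(4!(1-ρ)) = 57.1914/(24 × 0.3125) = 7.6255
P₀ = 1/(10.9974 + 7.6255) = 0.05370
Lq = P₀·a^4·ρ / (4!(1-ρ)²) = 0.05370 × 57.1914 × 0.6875 / (24 × 0.09766) = 0.9008
Wq = Lq/λ = 0.9008/12.1 = 0.07445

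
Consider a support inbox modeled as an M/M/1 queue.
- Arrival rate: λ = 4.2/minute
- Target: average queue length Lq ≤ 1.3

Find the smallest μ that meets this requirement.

For M/M/1: Lq = λ²/(μ(μ-λ))
Need Lq ≤ 1.3, i.e. μ(μ-λ) ≥ λ²/1.3
μ² - 4.2μ - 17.64/1.3 ≥ 0  →  μ² - 4.2μ - 13.56923 ≥ 0
Quadratic formula (positive root): μ = [λ + √(λ² + 4×13.56923)]/2
Discriminant: 17.64 + 4×13.56923 = 71.9169, √71.9169 = 8.4804
μ ≥ (4.2 + 8.4804)/2 = 6.3402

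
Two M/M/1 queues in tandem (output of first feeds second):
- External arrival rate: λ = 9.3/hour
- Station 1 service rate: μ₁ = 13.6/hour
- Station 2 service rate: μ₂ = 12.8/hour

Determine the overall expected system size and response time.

By Jackson's theorem, each station behaves as independent M/M/1.
Station 1: ρ₁ = 9.3/13.6 = 0.6838, L₁ = ρ₁/(1-ρ₁) = λ/(μ₁-λ) = 9.3/4.30 = 2.1628
Station 2: ρ₂ = 9.3/12.8 = 0.7266, L₂ = ρ₂/(1-ρ₂) = λ/(μ₂-λ) = 9.3/3.50 = 2.6571
Total: L = L₁ + L₂ = 2.1628 + 2.6571 = 4.8199
W = L/λ = 4.8199/9.3 = 0.5183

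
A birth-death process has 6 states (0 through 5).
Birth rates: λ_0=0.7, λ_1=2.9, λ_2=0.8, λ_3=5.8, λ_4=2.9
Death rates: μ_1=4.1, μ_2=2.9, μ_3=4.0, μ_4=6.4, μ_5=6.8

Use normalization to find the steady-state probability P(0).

Ratios P(n)/P(0) = (λ₀···λₙ₋₁)/(μ₁···μₙ):
P(1)/P(0) = (0.7)/(4.1) = 0.170732
P(2)/P(0) = (0.7×2.9)/(4.1×2.9) = 0.170732
P(3)/P(0) = (0.7×2.9×0.8)/(4.1×2.9×4.0) = 0.0341463
P(4)/P(0) = (0.7×2.9×0.8×5.8)/(4.1×2.9×4.0×6.4) = 0.0309451
P(5)/P(0) = (0.7×2.9×0.8×5.8×2.9)/(4.1×2.9×4.0×6.4×6.8) = 0.0131972

Normalization: ∑ P(n) = 1
P(0) × (1.00000 + 0.170732 + 0.170732 + 0.0341463 + 0.0309451 + 0.0131972) = 1
P(0) × 1.4198 = 1
P(0) = 1/1.4198 = 0.7043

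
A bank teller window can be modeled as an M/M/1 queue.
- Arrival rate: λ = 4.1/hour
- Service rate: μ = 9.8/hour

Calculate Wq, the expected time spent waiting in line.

First, compute utilization: ρ = λ/μ = 4.1/9.8 = 0.4184
For M/M/1: Wq = λ/(μ(μ-λ))
Wq = 4.1/(9.8 × (9.8-4.1))
Wq = 4.1/(9.8 × 5.70)
Wq = 0.07340 hours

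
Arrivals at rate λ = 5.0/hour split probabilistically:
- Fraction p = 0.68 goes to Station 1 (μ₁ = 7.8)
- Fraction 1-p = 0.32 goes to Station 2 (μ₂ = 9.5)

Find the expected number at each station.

Effective rates: λ₁ = 5.0×0.68 = 3.4, λ₂ = 5.0×0.32 = 1.6
Station 1: ρ₁ = 3.4/7.8 = 0.4359, L₁ = ρ₁/(1-ρ₁) = 0.4359/(1-0.4359) = 0.7727
Station 2: ρ₂ = 1.6/9.5 = 0.1684, L₂ = ρ₂/(1-ρ₂) = 0.1684/(1-0.1684) = 0.2025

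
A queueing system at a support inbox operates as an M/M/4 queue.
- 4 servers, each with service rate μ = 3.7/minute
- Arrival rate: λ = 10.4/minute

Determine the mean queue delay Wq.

Traffic intensity: ρ = λ/(cμ) = 10.4/(4×3.7) = 0.7027
Since ρ = 0.7027 < 1, system is stable.
Offered load a = λ/μ = cρ = 10.4/3.7 = 2.8108
P₀ = [ Σₙ₌₀^3 aⁿ/n! + a^4/(4!(1-ρ)) ]⁻¹
Σ = a^0/0! + a^1/1! + a^2/2! + a^3/3! = 1.0000 + 2.8108 + 3.9503 + 3.7012 = 11.4623
a^4/(4!(1-ρ)) = 62.4204/(24 × 0.297297) = 8.7483
P₀ = 1/(11.4623 + 8.7483) = 0.04948
Lq = P₀·a^4·ρ / (4!(1-ρ)²) = 0.04948 × 62.4204 × 0.7027 / (24 × 0.08839) = 1.0231
Wq = Lq/λ = 1.02311/10.4 = 0.09838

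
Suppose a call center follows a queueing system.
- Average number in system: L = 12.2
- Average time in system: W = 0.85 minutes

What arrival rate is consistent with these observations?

Little's Law: L = λW, so λ = L/W
λ = 12.2/0.85 = 14.3529 calls/minute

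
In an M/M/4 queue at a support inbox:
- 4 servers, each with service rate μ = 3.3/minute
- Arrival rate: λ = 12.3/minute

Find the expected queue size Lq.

Traffic intensity: ρ = λ/(cμ) = 12.3/(4×3.3) = 0.9318
Since ρ = 0.9318 < 1, system is stable.
Offered load a = λ/μ = cρ = 12.3/3.3 = 3.7273
P₀ = [ Σₙ₌₀^3 aⁿ/n! + a^4/(4!(1-ρ)) ]⁻¹
Σ = a^0/0! + a^1/1! + a^2/2! + a^3/3! = 1.0000 + 3.7273 + 6.9463 + 8.6302 = 20.3038
a^4/(4!(1-ρ)) = 193.00328/(24 × 0.068181818) = 117.9464
P₀ = 1/(20.3038 + 117.9464) = 0.007233
Lq = P₀·a^4·ρ / (4!(1-ρ)²) = 0.0072333 × 193.0033 × 0.93182 / (24 × 0.0046488) = 11.6595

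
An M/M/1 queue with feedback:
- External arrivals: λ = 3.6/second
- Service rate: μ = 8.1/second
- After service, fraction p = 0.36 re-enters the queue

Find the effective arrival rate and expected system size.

Effective arrival rate: λ_eff = λ/(1-p) = 3.6/(1-0.36) = 3.6/0.64 = 5.6250
ρ = λ_eff/μ = 5.6250/8.1 = 0.69444
L = ρ/(1-ρ) = 0.69444/(1-0.69444) = 2.2727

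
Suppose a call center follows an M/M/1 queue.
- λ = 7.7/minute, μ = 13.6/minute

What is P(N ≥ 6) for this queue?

ρ = λ/μ = 7.7/13.6 = 0.56618
P(N ≥ n) = ρⁿ
P(N ≥ 6) = 0.56618^6
P(N ≥ 6) = 0.03294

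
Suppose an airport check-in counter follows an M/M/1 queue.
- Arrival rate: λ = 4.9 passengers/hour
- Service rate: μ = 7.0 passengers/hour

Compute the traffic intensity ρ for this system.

Server utilization: ρ = λ/μ
ρ = 4.9/7.0 = 0.7000
The server is busy 70.00% of the time.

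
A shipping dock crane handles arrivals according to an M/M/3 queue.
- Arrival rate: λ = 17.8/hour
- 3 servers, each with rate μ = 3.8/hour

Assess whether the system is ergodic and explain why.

Stability requires ρ = λ/(cμ) < 1
ρ = 17.8/(3 × 3.8) = 17.8/11.40 = 1.5614
Since 1.5614 ≥ 1, the system is UNSTABLE.
Need c > λ/μ = 17.8/3.8 = 4.68.
Minimum servers needed: c = 5.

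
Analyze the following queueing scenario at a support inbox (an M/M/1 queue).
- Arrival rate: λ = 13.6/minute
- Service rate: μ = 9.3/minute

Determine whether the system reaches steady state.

Stability requires ρ = λ/(cμ) < 1
ρ = 13.6/(1 × 9.3) = 13.6/9.30 = 1.4624
Since 1.4624 ≥ 1, the system is UNSTABLE.
Queue grows without bound. Need μ > λ = 13.6.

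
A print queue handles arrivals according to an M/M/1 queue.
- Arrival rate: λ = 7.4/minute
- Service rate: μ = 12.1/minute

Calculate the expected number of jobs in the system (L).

ρ = λ/μ = 7.4/12.1 = 0.6116
For M/M/1: L = λ/(μ-λ)
L = 7.4/(12.1-7.4) = 7.4/4.70
L = 1.5745 jobs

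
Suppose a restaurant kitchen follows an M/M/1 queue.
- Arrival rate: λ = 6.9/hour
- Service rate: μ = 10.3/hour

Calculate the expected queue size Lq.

ρ = λ/μ = 6.9/10.3 = 0.6699
For M/M/1: Lq = λ²/(μ(μ-λ))
Lq = 47.61/(10.3 × 3.40)
Lq = 1.3595 orders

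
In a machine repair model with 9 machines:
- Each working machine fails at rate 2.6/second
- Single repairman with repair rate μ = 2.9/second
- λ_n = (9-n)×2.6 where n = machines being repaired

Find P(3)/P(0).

P(3)/P(0) = ∏_{i=0}^{3-1} λ_i/μ_{i+1}
= (9-0)×2.6/2.9 × (9-1)×2.6/2.9 × (9-2)×2.6/2.9
= 363.2090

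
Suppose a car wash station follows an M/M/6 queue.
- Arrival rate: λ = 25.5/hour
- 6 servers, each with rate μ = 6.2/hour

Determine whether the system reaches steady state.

Stability requires ρ = λ/(cμ) < 1
ρ = 25.5/(6 × 6.2) = 25.5/37.20 = 0.6855
Since 0.6855 < 1, the system is STABLE.
The servers are busy 68.55% of the time.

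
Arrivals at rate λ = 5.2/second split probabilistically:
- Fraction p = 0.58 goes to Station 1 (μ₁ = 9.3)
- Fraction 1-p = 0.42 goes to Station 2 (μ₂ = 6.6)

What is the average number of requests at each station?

Effective rates: λ₁ = 5.2×0.58 = 3.016, λ₂ = 5.2×0.42 = 2.184
Station 1: ρ₁ = 3.016/9.3 = 0.3243, L₁ = ρ₁/(1-ρ₁) = 0.3243/(1-0.3243) = 0.4799
Station 2: ρ₂ = 2.184/6.6 = 0.33091, L₂ = ρ₂/(1-ρ₂) = 0.33091/(1-0.33091) = 0.4946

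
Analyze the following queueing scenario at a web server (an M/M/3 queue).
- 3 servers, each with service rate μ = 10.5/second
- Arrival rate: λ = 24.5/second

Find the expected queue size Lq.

Traffic intensity: ρ = λ/(cμ) = 24.5/(3×10.5) = 0.7778
Since ρ = 0.7778 < 1, system is stable.
Offered load a = λ/μ = cρ = 24.5/10.5 = 2.3333
P₀ = [ Σₙ₌₀^2 aⁿ/n! + a^3/(3!(1-ρ)) ]⁻¹
Σ = a^0/0! + a^1/1! + a^2/2! = 1.00000 + 2.33333 + 2.72222 = 6.0556
a^3/(3!(1-ρ)) = 12.7037/(6 × 0.222222) = 9.5278
P₀ = 1/(6.0556 + 9.5278) = 0.06417
Lq = P₀·a^3·ρ / (3!(1-ρ)²) = 0.064171 × 12.7037 × 0.77778 / (6 × 0.049383) = 2.1399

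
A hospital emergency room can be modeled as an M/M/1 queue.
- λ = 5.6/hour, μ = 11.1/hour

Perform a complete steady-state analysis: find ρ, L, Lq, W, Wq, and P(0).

Step 1: ρ = λ/μ = 5.6/11.1 = 0.5045
Step 2: L = λ/(μ-λ) = 5.6/5.50 = 1.0182
Step 3: Lq = λ²/(μ(μ-λ)) = 31.36/(11.1×5.50) = 0.5137
Step 4: W = 1/(μ-λ) = 1/5.50 = 0.18182
Step 5: Wq = λ/(μ(μ-λ)) = 5.6/(11.1×5.50) = 0.09173
Step 6: P(0) = 1-ρ = 0.4955
Verify: L = λW = 5.6×0.18182 = 1.0182 ✔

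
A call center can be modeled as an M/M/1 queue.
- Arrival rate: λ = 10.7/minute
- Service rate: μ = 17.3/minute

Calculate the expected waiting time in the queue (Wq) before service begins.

First, compute utilization: ρ = λ/μ = 10.7/17.3 = 0.6185
For M/M/1: Wq = λ/(μ(μ-λ))
Wq = 10.7/(17.3 × (17.3-10.7))
Wq = 10.7/(17.3 × 6.60)
Wq = 0.09371 minutes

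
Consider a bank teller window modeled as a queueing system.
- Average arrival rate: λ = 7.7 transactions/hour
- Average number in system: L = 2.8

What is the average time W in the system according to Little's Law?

Little's Law: L = λW, so W = L/λ
W = 2.8/7.7 = 0.3636 hours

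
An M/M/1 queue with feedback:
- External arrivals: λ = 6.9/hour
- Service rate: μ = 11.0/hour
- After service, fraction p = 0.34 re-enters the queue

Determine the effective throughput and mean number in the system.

Effective arrival rate: λ_eff = λ/(1-p) = 6.9/(1-0.34) = 6.9/0.66 = 10.454545
ρ = λ_eff/μ = 10.454545/11.0 = 0.9504132
L = ρ/(1-ρ) = 0.9504132/(1-0.9504132) = 19.1667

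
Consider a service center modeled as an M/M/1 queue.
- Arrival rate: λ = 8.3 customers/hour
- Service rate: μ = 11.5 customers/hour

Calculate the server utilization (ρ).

Server utilization: ρ = λ/μ
ρ = 8.3/11.5 = 0.7217
The server is busy 72.17% of the time.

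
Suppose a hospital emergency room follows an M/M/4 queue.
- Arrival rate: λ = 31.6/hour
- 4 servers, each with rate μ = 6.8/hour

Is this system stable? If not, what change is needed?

Stability requires ρ = λ/(cμ) < 1
ρ = 31.6/(4 × 6.8) = 31.6/27.20 = 1.1618
Since 1.1618 ≥ 1, the system is UNSTABLE.
Need c > λ/μ = 31.6/6.8 = 4.65.
Minimum servers needed: c = 5.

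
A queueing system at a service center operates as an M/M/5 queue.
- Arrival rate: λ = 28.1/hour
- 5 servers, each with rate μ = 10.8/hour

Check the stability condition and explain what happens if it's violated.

Stability requires ρ = λ/(cμ) < 1
ρ = 28.1/(5 × 10.8) = 28.1/54.00 = 0.5204
Since 0.5204 < 1, the system is STABLE.
The servers are busy 52.04% of the time.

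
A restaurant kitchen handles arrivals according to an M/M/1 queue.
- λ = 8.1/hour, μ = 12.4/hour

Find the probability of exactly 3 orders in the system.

ρ = λ/μ = 8.1/12.4 = 0.65323
P(n) = (1-ρ)ρⁿ
P(3) = (1-0.65323) × 0.65323^3
P(3) = 0.34677 × 0.27874
P(3) = 0.09666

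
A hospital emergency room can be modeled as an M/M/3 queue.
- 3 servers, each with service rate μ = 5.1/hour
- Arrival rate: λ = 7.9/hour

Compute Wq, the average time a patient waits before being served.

Traffic intensity: ρ = λ/(cμ) = 7.9/(3×5.1) = 0.5163
Since ρ = 0.5163 < 1, system is stable.
Offered load a = λ/μ = cρ = 7.9/5.1 = 1.5490
P₀ = [ Σₙ₌₀^2 aⁿ/n! + a^3/(3!(1-ρ)) ]⁻¹
Σ = a^0/0! + a^1/1! + a^2/2! = 1.00000 + 1.54902 + 1.19973 = 3.7488
a^3/(3!(1-ρ)) = 3.7168/(6 × 0.48366) = 1.2808
P₀ = 1/(3.7488 + 1.2808) = 0.1988
Lq = P₀·a^3·ρ / (3!(1-ρ)²) = 0.19883 × 3.7168 × 0.51634 / (6 × 0.23393) = 0.2719
Wq = Lq/λ = 0.27186/7.9 = 0.03441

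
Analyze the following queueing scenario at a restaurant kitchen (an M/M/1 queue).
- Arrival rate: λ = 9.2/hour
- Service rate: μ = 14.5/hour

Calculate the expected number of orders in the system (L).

ρ = λ/μ = 9.2/14.5 = 0.6345
For M/M/1: L = λ/(μ-λ)
L = 9.2/(14.5-9.2) = 9.2/5.30
L = 1.7358 orders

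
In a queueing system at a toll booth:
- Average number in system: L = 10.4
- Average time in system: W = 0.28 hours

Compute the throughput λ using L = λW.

Little's Law: L = λW, so λ = L/W
λ = 10.4/0.28 = 37.1429 vehicles/hour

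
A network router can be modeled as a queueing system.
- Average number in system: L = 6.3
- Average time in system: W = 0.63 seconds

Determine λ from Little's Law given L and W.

Little's Law: L = λW, so λ = L/W
λ = 6.3/0.63 = 10.0000 packets/second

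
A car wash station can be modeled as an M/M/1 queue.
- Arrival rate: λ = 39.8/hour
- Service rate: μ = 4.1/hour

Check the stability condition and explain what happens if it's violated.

Stability requires ρ = λ/(cμ) < 1
ρ = 39.8/(1 × 4.1) = 39.8/4.10 = 9.7073
Since 9.7073 ≥ 1, the system is UNSTABLE.
Queue grows without bound. Need μ > λ = 39.8.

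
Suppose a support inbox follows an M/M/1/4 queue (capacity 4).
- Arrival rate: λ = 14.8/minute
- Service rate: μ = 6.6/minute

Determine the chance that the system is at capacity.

ρ = λ/μ = 14.8/6.6 = 2.2424
P₀ = (1-ρ)/(1-ρ^(K+1)) = (1-2.2424)/(1-2.2424^5) = -1.2424/-55.6977 = 0.02231
P_K = P₀×ρ^K = 0.022306 × 2.2424^4 = 0.022306 × 25.2844 = 0.5640
Blocking probability = 56.40%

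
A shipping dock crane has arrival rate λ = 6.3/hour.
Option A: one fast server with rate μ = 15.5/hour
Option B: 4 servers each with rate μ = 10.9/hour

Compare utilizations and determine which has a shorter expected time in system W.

Option A: single server μ = 15.5 (M/M/1)
  ρ_A = 6.3/15.5 = 0.4065
  W_A = 1/(μ-λ) = 1/(15.5-6.3) = 1/9.20 = 0.1087

Option B: 4 servers μ = 10.9 (M/M/4)
  ρ_B = λ/(cμ) = 6.3/(4×10.9) = 0.1445
  Offered load a = λ/μ = cρ = 6.3/10.9 = 0.5780
  P₀ = [ Σₙ₌₀^3 aⁿ/n! + a^4/(4!(1-ρ)) ]⁻¹
  Σ = a^0/0! + a^1/1! + a^2/2! + a^3/3! = 1.0000 + 0.5780 + 0.1670 + 0.03218 = 1.7772
  a^4/(4!(1-ρ)) = 0.1116/(24 × 0.8555) = 0.005435
  P₀ = 1/(1.7772 + 0.005435) = 0.5610
  Lq = P₀·a^4·ρ / (4!(1-ρ)²) = 0.5610 × 0.1116 × 0.1445 / (24 × 0.7319) = 0.0005150
  Wq_B = Lq/λ = 0.00051498/6.3 = 0.00008174
  W_B = Wq_B + 1/μ = 0.00008174 + 0.09174 = 0.09182

Since W_B = 0.09182 < W_A = 0.1087, Option B (multiple servers) has the shorter time in system.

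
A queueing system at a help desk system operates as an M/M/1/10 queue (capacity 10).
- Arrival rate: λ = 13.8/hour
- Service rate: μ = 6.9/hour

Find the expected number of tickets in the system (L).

ρ = λ/μ = 13.8/6.9 = 2.0000
P₀ = (1-ρ)/(1-ρ^(K+1)) = (1-2.0000)/(1-2.0000^11) = -1.0000/-2047.0000 = 0.0004885
P_K = P₀×ρ^K = 0.0004885 × 2.0000^10 = 0.0004885 × 1024.0000 = 0.5002
L = ρ[1 - (K+1)ρ^K + Kρ^(K+1)] / [(1-ρ)(1-ρ^(K+1))]
L = 2.0000 × (1 - 11×1024.0000 + 10×2048.0000) / ((1 - 2.0000) × (1 - 2048.0000)) = 9.0054 tickets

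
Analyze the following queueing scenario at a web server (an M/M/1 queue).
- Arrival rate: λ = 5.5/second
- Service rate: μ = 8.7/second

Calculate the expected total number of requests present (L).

ρ = λ/μ = 5.5/8.7 = 0.6322
For M/M/1: L = λ/(μ-λ)
L = 5.5/(8.7-5.5) = 5.5/3.20
L = 1.7188 requests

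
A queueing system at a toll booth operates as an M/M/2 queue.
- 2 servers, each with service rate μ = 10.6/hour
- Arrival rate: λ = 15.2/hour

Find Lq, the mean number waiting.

Traffic intensity: ρ = λ/(cμ) = 15.2/(2×10.6) = 0.7170
Since ρ = 0.7170 < 1, system is stable.
Offered load a = λ/μ = cρ = 15.2/10.6 = 1.4340
P₀ = [ Σₙ₌₀^1 aⁿ/n! + a^2/(2!(1-ρ)) ]⁻¹
Σ = a^0/0! + a^1/1! = 1.0000 + 1.4340 = 2.4340
a^2/(2!(1-ρ)) = 2.05625/(2 × 0.283019) = 3.6327
P₀ = 1/(2.4340 + 3.6327) = 0.1648
Lq = P₀·a^2·ρ / (2!(1-ρ)²) = 0.16484 × 2.0562 × 0.71698 / (2 × 0.080100) = 1.5170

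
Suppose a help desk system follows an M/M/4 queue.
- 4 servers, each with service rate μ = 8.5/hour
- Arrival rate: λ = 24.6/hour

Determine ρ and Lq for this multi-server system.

Traffic intensity: ρ = λ/(cμ) = 24.6/(4×8.5) = 0.7235
Since ρ = 0.7235 < 1, system is stable.
Offered load a = λ/μ = cρ = 24.6/8.5 = 2.8941
P₀ = [ Σₙ₌₀^3 aⁿ/n! + a^4/(4!(1-ρ)) ]⁻¹
Σ = a^0/0! + a^1/1! + a^2/2! + a^3/3! = 1.0000 + 2.8941 + 4.1880 + 4.0401 = 12.1222
a^4/(4!(1-ρ)) = 70.1560/(24 × 0.27647) = 10.5732
P₀ = 1/(12.1222 + 10.5732) = 0.04406
Lq = P₀·a^4·ρ / (4!(1-ρ)²) = 0.044062 × 70.1560 × 0.72353 / (24 × 0.076436) = 1.2192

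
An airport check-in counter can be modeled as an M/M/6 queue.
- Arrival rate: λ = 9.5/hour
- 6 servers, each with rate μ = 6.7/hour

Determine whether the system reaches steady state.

Stability requires ρ = λ/(cμ) < 1
ρ = 9.5/(6 × 6.7) = 9.5/40.20 = 0.2363
Since 0.2363 < 1, the system is STABLE.
The servers are busy 23.63% of the time.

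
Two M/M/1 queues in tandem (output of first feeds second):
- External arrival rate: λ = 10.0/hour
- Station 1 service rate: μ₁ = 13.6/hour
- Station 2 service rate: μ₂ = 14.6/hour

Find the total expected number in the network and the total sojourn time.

By Jackson's theorem, each station behaves as independent M/M/1.
Station 1: ρ₁ = 10.0/13.6 = 0.7353, L₁ = ρ₁/(1-ρ₁) = λ/(μ₁-λ) = 10.0/3.60 = 2.7778
Station 2: ρ₂ = 10.0/14.6 = 0.6849, L₂ = ρ₂/(1-ρ₂) = λ/(μ₂-λ) = 10.0/4.60 = 2.1739
Total: L = L₁ + L₂ = 2.7778 + 2.1739 = 4.9517
W = L/λ = 4.9517/10.0 = 0.4952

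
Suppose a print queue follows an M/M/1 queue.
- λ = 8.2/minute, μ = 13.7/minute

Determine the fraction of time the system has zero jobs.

ρ = λ/μ = 8.2/13.7 = 0.5985
P(0) = 1 - ρ = 1 - 0.5985 = 0.4015
The server is idle 40.15% of the time.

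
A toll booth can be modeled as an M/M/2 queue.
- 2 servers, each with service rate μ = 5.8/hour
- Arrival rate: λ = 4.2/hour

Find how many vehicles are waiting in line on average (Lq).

Traffic intensity: ρ = λ/(cμ) = 4.2/(2×5.8) = 0.3621
Since ρ = 0.3621 < 1, system is stable.
Offered load a = λ/μ = cρ = 4.2/5.8 = 0.7241
P₀ = [ Σₙ₌₀^1 aⁿ/n! + a^2/(2!(1-ρ)) ]⁻¹
Σ = a^0/0! + a^1/1! = 1.0000 + 0.7241 = 1.7241
a^2/(2!(1-ρ)) = 0.5244/(2 × 0.6379) = 0.4110
P₀ = 1/(1.7241 + 0.4110) = 0.4684
Lq = P₀·a^2·ρ / (2!(1-ρ)²) = 0.4684 × 0.5244 × 0.3621 / (2 × 0.4070) = 0.1093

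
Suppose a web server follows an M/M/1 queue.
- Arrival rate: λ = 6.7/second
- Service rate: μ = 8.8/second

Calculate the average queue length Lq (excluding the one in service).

ρ = λ/μ = 6.7/8.8 = 0.7614
For M/M/1: Lq = λ²/(μ(μ-λ))
Lq = 44.89/(8.8 × 2.10)
Lq = 2.4291 requests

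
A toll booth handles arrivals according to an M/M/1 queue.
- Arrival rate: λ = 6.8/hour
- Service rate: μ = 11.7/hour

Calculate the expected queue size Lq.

ρ = λ/μ = 6.8/11.7 = 0.5812
For M/M/1: Lq = λ²/(μ(μ-λ))
Lq = 46.24/(11.7 × 4.90)
Lq = 0.8066 vehicles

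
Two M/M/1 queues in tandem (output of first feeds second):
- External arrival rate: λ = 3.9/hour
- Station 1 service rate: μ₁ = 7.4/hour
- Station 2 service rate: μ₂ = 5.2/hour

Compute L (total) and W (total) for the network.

By Jackson's theorem, each station behaves as independent M/M/1.
Station 1: ρ₁ = 3.9/7.4 = 0.5270, L₁ = ρ₁/(1-ρ₁) = λ/(μ₁-λ) = 3.9/3.50 = 1.1143
Station 2: ρ₂ = 3.9/5.2 = 0.7500, L₂ = ρ₂/(1-ρ₂) = λ/(μ₂-λ) = 3.9/1.30 = 3.0000
Total: L = L₁ + L₂ = 1.1143 + 3.0000 = 4.1143
W = L/λ = 4.1143/3.9 = 1.0549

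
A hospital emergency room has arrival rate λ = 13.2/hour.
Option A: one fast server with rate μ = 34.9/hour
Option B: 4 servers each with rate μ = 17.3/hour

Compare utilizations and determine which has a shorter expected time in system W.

Option A: single server μ = 34.9 (M/M/1)
  ρ_A = 13.2/34.9 = 0.3782
  W_A = 1/(μ-λ) = 1/(34.9-13.2) = 1/21.70 = 0.04608

Option B: 4 servers μ = 17.3 (M/M/4)
  ρ_B = λ/(cμ) = 13.2/(4×17.3) = 0.1908
  Offered load a = λ/μ = cρ = 13.2/17.3 = 0.7630
  P₀ = [ Σₙ₌₀^3 aⁿ/n! + a^4/(4!(1-ρ)) ]⁻¹
  Σ = a^0/0! + a^1/1! + a^2/2! + a^3/3! = 1.0000 + 0.7630 + 0.2911 + 0.07403 = 2.1281
  a^4/(4!(1-ρ)) = 0.3389/(24 × 0.8092) = 0.01745
  P₀ = 1/(2.1281 + 0.01745) = 0.4661
  Lq = P₀·a^4·ρ / (4!(1-ρ)²) = 0.46607 × 0.33893 × 0.19075 / (24 × 0.65488) = 0.001917
  Wq_B = Lq/λ = 0.001917/13.2 = 0.0001452
  W_B = Wq_B + 1/μ = 0.0001452 + 0.05780 = 0.05795

Since W_A = 0.04608 < W_B = 0.05795, Option A (single fast server) has the shorter time in system.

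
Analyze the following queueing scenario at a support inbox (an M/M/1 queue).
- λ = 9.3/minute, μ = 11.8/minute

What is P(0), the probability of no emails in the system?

ρ = λ/μ = 9.3/11.8 = 0.7881
P(0) = 1 - ρ = 1 - 0.7881 = 0.2119
The server is idle 21.19% of the time.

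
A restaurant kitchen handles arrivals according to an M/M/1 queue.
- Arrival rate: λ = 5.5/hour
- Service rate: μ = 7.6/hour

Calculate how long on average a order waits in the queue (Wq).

First, compute utilization: ρ = λ/μ = 5.5/7.6 = 0.7237
For M/M/1: Wq = λ/(μ(μ-λ))
Wq = 5.5/(7.6 × (7.6-5.5))
Wq = 5.5/(7.6 × 2.10)
Wq = 0.3446 hours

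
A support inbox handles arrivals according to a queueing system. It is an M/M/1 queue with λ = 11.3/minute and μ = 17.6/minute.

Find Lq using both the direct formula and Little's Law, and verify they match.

Method 1 (direct): Lq = λ²/(μ(μ-λ)) = 127.69/(17.6 × 6.30) = 1.1516

Method 2 (Little's Law):
W = 1/(μ-λ) = 1/6.30 = 0.15873
Wq = W - 1/μ = 0.15873 - 0.056818 = 0.10191
Lq = λWq = 11.3 × 0.10191 = 1.1516 ✔ (matches Method 1)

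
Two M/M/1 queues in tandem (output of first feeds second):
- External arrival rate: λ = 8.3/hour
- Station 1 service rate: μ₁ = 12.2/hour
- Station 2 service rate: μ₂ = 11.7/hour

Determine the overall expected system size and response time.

By Jackson's theorem, each station behaves as independent M/M/1.
Station 1: ρ₁ = 8.3/12.2 = 0.6803, L₁ = ρ₁/(1-ρ₁) = λ/(μ₁-λ) = 8.3/3.90 = 2.1282
Station 2: ρ₂ = 8.3/11.7 = 0.7094, L₂ = ρ₂/(1-ρ₂) = λ/(μ₂-λ) = 8.3/3.40 = 2.4412
Total: L = L₁ + L₂ = 2.1282 + 2.4412 = 4.5694
W = L/λ = 4.5694/8.3 = 0.5505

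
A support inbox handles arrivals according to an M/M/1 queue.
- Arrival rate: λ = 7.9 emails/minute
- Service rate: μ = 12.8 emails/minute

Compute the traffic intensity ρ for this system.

Server utilization: ρ = λ/μ
ρ = 7.9/12.8 = 0.6172
The server is busy 61.72% of the time.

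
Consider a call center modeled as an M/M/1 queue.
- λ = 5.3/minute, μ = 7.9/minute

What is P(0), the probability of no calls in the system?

ρ = λ/μ = 5.3/7.9 = 0.6709
P(0) = 1 - ρ = 1 - 0.6709 = 0.3291
The server is idle 32.91% of the time.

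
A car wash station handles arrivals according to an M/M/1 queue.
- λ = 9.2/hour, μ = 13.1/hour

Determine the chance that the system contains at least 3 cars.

ρ = λ/μ = 9.2/13.1 = 0.7023
P(N ≥ n) = ρⁿ
P(N ≥ 3) = 0.7023^3
P(N ≥ 3) = 0.3464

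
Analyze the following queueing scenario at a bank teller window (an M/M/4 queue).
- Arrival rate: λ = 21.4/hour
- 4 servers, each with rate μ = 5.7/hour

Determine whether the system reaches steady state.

Stability requires ρ = λ/(cμ) < 1
ρ = 21.4/(4 × 5.7) = 21.4/22.80 = 0.9386
Since 0.9386 < 1, the system is STABLE.
The servers are busy 93.86% of the time.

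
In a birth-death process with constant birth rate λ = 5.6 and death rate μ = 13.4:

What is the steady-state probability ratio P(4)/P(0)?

For constant rates: P(n)/P(0) = (λ/μ)^n
P(4)/P(0) = (5.6/13.4)^4 = 0.4179^4 = 0.03050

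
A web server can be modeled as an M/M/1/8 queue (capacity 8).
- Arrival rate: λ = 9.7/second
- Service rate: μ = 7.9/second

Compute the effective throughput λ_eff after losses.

ρ = λ/μ = 9.7/7.9 = 1.22785
P₀ = (1-ρ)/(1-ρ^(K+1)) = (1-1.22785)/(1-1.22785^9) = -0.22785/-5.3432 = 0.04264
P_K = P₀×ρ^K = 0.04264 × 1.22785^8 = 0.04264 × 5.1661 = 0.2203
λ_eff = λ(1-P_K) = 9.7 × (1 - 0.2203) = 9.7 × 0.7797 = 7.5631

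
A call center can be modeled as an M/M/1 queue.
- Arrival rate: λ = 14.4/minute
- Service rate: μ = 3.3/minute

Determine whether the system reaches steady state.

Stability requires ρ = λ/(cμ) < 1
ρ = 14.4/(1 × 3.3) = 14.4/3.30 = 4.3636
Since 4.3636 ≥ 1, the system is UNSTABLE.
Queue grows without bound. Need μ > λ = 14.4.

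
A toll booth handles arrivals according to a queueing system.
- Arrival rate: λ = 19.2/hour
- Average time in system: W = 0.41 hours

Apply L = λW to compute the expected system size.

Little's Law: L = λW
L = 19.2 × 0.41 = 7.8720 vehicles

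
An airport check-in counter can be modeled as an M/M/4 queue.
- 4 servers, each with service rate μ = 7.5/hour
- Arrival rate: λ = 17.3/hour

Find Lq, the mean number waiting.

Traffic intensity: ρ = λ/(cμ) = 17.3/(4×7.5) = 0.5767
Since ρ = 0.5767 < 1, system is stable.
Offered load a = λ/μ = cρ = 17.3/7.5 = 2.3067
P₀ = [ Σₙ₌₀^3 aⁿ/n! + a^4/(4!(1-ρ)) ]⁻¹
Σ = a^0/0! + a^1/1! + a^2/2! + a^3/3! = 1.00000 + 2.30667 + 2.66036 + 2.04552 = 8.0125
a^4/(4!(1-ρ)) = 28.3100/(24 × 0.42333) = 2.7864
P₀ = 1/(8.0125 + 2.7864) = 0.09260
Lq = P₀·a^4·ρ / (4!(1-ρ)²) = 0.09260 × 28.3100 × 0.5767 / (24 × 0.1792) = 0.3515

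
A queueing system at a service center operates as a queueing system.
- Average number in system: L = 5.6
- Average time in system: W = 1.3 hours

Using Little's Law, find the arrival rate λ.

Little's Law: L = λW, so λ = L/W
λ = 5.6/1.3 = 4.3077 customers/hour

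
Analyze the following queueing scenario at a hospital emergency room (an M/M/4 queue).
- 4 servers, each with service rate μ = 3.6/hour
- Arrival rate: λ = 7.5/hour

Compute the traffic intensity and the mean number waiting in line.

Traffic intensity: ρ = λ/(cμ) = 7.5/(4×3.6) = 0.5208
Since ρ = 0.5208 < 1, system is stable.
Offered load a = λ/μ = cρ = 7.5/3.6 = 2.0833
P₀ = [ Σₙ₌₀^3 aⁿ/n! + a^4/(4!(1-ρ)) ]⁻¹
Σ = a^0/0! + a^1/1! + a^2/2! + a^3/3! = 1.00000 + 2.08333 + 2.17014 + 1.50704 = 6.7605
a^4/(4!(1-ρ)) = 18.8380/(24 × 0.47917) = 1.6381
P₀ = 1/(6.7605 + 1.6381) = 0.1191
Lq = P₀·a^4·ρ / (4!(1-ρ)²) = 0.1191 × 18.8380 × 0.5208 / (24 × 0.2296) = 0.2120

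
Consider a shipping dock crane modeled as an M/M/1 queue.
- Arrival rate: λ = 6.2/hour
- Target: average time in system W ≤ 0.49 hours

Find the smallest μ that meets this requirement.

For M/M/1: W = 1/(μ-λ)
Need W ≤ 0.49, so 1/(μ-λ) ≤ 0.49
μ - λ ≥ 1/0.49 = 2.0408
μ ≥ 6.2 + 2.0408 = 8.2408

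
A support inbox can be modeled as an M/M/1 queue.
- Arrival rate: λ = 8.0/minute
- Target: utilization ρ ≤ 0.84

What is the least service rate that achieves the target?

ρ = λ/μ, so μ = λ/ρ
μ ≥ 8.0/0.84 = 9.5238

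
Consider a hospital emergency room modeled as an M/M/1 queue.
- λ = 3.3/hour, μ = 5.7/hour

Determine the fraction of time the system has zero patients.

ρ = λ/μ = 3.3/5.7 = 0.5789
P(0) = 1 - ρ = 1 - 0.5789 = 0.4211
The server is idle 42.11% of the time.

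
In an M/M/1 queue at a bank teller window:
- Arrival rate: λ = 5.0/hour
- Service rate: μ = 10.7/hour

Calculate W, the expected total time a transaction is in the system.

First, compute utilization: ρ = λ/μ = 5.0/10.7 = 0.4673
For M/M/1: W = 1/(μ-λ)
W = 1/(10.7-5.0) = 1/5.70
W = 0.1754 hours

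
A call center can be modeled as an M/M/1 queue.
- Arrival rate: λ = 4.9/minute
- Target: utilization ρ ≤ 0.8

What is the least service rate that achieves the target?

ρ = λ/μ, so μ = λ/ρ
μ ≥ 4.9/0.8 = 6.1250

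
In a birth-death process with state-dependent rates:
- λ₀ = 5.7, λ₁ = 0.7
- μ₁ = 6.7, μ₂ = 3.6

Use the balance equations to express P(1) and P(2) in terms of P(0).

Balance equations:
State 0: λ₀P₀ = μ₁P₁ → P₁ = (λ₀/μ₁)P₀ = (5.7/6.7)P₀ = 0.8507P₀
State 1: P₂ = (λ₀λ₁)/(μ₁μ₂)P₀ = (5.7×0.7)/(6.7×3.6)P₀ = 0.1654P₀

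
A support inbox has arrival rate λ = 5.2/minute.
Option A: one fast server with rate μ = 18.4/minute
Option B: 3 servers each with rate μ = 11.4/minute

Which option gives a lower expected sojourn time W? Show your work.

Option A: single server μ = 18.4 (M/M/1)
  ρ_A = 5.2/18.4 = 0.2826
  W_A = 1/(μ-λ) = 1/(18.4-5.2) = 1/13.20 = 0.07576

Option B: 3 servers μ = 11.4 (M/M/3)
  ρ_B = λ/(cμ) = 5.2/(3×11.4) = 0.1520
  Offered load a = λ/μ = cρ = 5.2/11.4 = 0.4561
  P₀ = [ Σₙ₌₀^2 aⁿ/n! + a^3/(3!(1-ρ)) ]⁻¹
  Σ = a^0/0! + a^1/1! + a^2/2! = 1.0000 + 0.45614 + 0.10403 = 1.5602
  a^3/(3!(1-ρ)) = 0.09491/(6 × 0.8480) = 0.01865
  P₀ = 1/(1.5602 + 0.01865) = 0.6334
  Lq = P₀·a^3·ρ / (3!(1-ρ)²) = 0.63338 × 0.094906 × 0.15205 / (6 × 0.71902) = 0.002119
  Wq_B = Lq/λ = 0.0021186/5.2 = 0.0004074
  W_B = Wq_B + 1/μ = 0.0004074 + 0.08772 = 0.08813

Since W_A = 0.07576 < W_B = 0.08813, Option A (single fast server) has the shorter time in system.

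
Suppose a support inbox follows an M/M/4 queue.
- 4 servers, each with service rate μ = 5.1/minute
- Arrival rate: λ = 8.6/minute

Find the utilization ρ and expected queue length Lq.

Traffic intensity: ρ = λ/(cμ) = 8.6/(4×5.1) = 0.4216
Since ρ = 0.4216 < 1, system is stable.
Offered load a = λ/μ = cρ = 8.6/5.1 = 1.6863
P₀ = [ Σₙ₌₀^3 aⁿ/n! + a^4/(4!(1-ρ)) ]⁻¹
Σ = a^0/0! + a^1/1! + a^2/2! + a^3/3! = 1.00000 + 1.68627 + 1.42176 + 0.799160 = 4.9072
a^4/(4!(1-ρ)) = 8.0856/(24 × 0.57843) = 0.5824
P₀ = 1/(4.9072 + 0.5824) = 0.1822
Lq = P₀·a^4·ρ / (4!(1-ρ)²) = 0.18216 × 8.0856 × 0.42157 / (24 × 0.33458) = 0.07733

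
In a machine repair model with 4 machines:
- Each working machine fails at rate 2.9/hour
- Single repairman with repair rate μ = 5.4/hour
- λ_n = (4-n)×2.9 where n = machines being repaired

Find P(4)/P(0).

P(4)/P(0) = ∏_{i=0}^{4-1} λ_i/μ_{i+1}
= (4-0)×2.9/5.4 × (4-1)×2.9/5.4 × (4-2)×2.9/5.4 × (4-3)×2.9/5.4
= 1.9963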